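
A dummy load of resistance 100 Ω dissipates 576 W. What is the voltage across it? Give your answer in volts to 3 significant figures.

240 V

Rearranging the power relation for the two known quantities gives V = √(P R).
V = √(576 × 100) = 240.0 V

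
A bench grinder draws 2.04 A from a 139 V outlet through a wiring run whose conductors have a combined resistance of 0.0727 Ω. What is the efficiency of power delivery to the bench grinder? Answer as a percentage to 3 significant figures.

The wiring run carries the full 2.04 A.
P_line = I² R_line = (2.040)² × 0.0727 = 0.3025 W
P_source = V I = 139 × 2.040 = 283.6 W; P_load = 283.3 W
η = P_load / P_source = 283.3 / 283.6 = 0.9989

99.9 %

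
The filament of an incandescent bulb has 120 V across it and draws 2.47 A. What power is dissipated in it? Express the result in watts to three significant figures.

296 W

Since both terminal voltage and current are stated, P = V I gives the power in one step.
P = 120 V × 2.470 A = 296.4 W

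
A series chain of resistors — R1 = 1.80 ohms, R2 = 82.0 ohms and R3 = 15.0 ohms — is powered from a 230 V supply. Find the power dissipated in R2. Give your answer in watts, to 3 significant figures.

The current is common to all series resistors; compute it, then apply P = I²R for the target.
R_total = 1.80 + 82.0 + 15.0 = 98.80 Ω
I = V / R_total = 230 / 98.80 = 2.328 A
P_R2 = I² × R2 = (2.328)² × 82.0 = 444.4 W

444 W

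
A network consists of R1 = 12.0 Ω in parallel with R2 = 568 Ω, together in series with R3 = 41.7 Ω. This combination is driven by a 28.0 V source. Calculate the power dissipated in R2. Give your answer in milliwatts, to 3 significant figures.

66.7 mW

Combine R1 and R2 into their parallel equivalent first, reducing the network to two series resistors.
R_p = (12.0×568)/(12.0+568) = 11.75 Ω
R_total = R_p + 41.7 = 11.75 + 41.7 = 53.45 Ω
I = V / R_total = 28.0 / 53.45 = 0.5238 A
Voltage across the parallel pair: V_p = I × R_p = 0.5238 × 11.75 = 6.156 V
Use P = V²/R for R2 with V = V_p.
P_R2 = (6.156)² / 568 = 0.06672 W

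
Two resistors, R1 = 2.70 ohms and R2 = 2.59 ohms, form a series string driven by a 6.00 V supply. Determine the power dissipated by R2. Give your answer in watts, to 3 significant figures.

In a series string the same current flows through every resistor — find that current, then P = I²R for the one we want.
R_total = 2.70 + 2.59 = 5.290 Ω
I = V / R_total = 6.00 / 5.290 = 1.134 A
P_R2 = I² × R2 = (1.134)² × 2.59 = 3.332 W

3.33 W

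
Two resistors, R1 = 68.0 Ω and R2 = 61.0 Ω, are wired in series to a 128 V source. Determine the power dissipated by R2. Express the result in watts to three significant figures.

The current is common to all series resistors; compute it, then apply P = I²R for the target.
R_total = 68.0 + 61.0 = 129.0 Ω
I = V / R_total = 128 / 129.0 = 0.9922 A
P_R2 = I² × R2 = (0.9922)² × 61.0 = 60.06 W

60.1 W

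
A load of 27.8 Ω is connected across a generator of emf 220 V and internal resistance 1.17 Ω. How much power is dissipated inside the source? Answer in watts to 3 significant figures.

The internal resistance carries the same current as the load; P_int = I²r.
I = ε / (r + R) = 220 / (1.17 + 27.8) = 7.594 A
P_int = I² r = (7.594)² × 1.17 = 67.47 W

67.5 W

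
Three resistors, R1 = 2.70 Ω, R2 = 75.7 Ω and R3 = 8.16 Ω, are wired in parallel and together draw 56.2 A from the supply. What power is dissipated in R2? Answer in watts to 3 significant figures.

163 W

We need the common branch voltage; get it from I_total × R_eq, then P = V²/R for the branch.
1/R_eq = 1/2.70 + 1/75.7 + 1/8.16 ⇒ R_eq = 1.976 Ω
V = I_total × R_eq = 56.20 × 1.976 = 111.0 V
P_R2 = V² / R2 = (111.0)² / 75.7 = 162.9 W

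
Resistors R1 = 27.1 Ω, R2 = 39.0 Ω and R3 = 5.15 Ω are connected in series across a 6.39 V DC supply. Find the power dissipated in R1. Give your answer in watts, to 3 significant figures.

Every series element carries the same I. Get I from the total resistance, then P = I² × R1.
R_total = 27.1 + 39.0 + 5.15 = 71.25 Ω
I = V / R_total = 6.39 / 71.25 = 0.08968 A
P_R1 = I² × R1 = (0.08968)² × 27.1 = 0.2180 W

0.218 W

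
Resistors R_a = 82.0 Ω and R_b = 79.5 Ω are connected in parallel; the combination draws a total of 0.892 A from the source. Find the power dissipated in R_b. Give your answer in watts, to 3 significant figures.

16.3 W

We need the common branch voltage; get it from I_total × R_eq, then P = V²/R for the branch.
1/R_eq = 1/82.0 + 1/79.5 ⇒ R_eq = 40.37 Ω
V = I_total × R_eq = 0.8920 × 40.37 = 36.01 V
P_R_b = V² / R_b = (36.01)² / 79.5 = 16.31 W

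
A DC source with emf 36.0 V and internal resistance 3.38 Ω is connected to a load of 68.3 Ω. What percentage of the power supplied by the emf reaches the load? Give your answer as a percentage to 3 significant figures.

η = P_load/(P_load+P_int) = I²R/(I²R+I²r) = R/(R+r) — the I² cancels for series elements.
η = R / (R + r) = 68.3 / (68.3 + 3.38) = 0.9528

95.3 %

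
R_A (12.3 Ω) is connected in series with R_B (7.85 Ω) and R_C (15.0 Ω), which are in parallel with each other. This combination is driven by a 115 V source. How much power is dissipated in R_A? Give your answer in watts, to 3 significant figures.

Replace R_B and R_C with their parallel equivalent so the circuit becomes R_A in series with R_p.
R_p = (7.85×15.0)/(7.85+15.0) = 5.153 Ω
R_total = 12.3 + 5.153 = 17.45 Ω
I = V / R_total = 115 / 17.45 = 6.589 A
All the current flows through R_A; use P = I²R.
P_R_A = (6.589)² × 12.3 = 534.0 W

534 W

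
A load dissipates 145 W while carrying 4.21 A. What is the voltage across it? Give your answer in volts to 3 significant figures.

Inverting the appropriate power form: V = P / I.
V = 145 / 4.210 = 34.44 V

34.4 V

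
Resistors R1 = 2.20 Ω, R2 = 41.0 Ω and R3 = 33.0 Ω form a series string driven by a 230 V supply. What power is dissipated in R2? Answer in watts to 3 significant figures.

In a series string the same current flows through every resistor — find that current, then P = I²R for the one we want.
R_total = 2.20 + 41.0 + 33.0 = 76.20 Ω
I = V / R_total = 230 / 76.20 = 3.018 A
P_R2 = I² × R2 = (3.018)² × 41.0 = 373.5 W

374 W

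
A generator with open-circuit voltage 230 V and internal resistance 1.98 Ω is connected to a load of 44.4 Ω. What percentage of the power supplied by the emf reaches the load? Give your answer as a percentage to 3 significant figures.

95.7 %

η = P_load/(P_load+P_int) = I²R/(I²R+I²r) = R/(R+r) — the I² cancels for series elements.
η = R / (R + r) = 44.4 / (44.4 + 1.98) = 0.9573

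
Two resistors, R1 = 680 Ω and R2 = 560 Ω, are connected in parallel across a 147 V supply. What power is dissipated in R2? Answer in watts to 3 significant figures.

R2 sits directly across the source, so P = V²/R with V = 147 V.
P_R2 = V² / R2 = (147)² / 560 Ω = 38.59 W

38.6 W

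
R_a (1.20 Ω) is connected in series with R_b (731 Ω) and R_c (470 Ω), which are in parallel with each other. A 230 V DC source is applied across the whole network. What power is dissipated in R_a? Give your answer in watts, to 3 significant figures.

0.769 W

Reduce the parallel pair to R_p first; the network is then a simple series string.
R_p = (731×470)/(731+470) = 286.1 Ω
R_total = 1.20 + 286.1 = 287.3 Ω
I = V / R_total = 230 / 287.3 = 0.8006 A
R_a is in the main series path, so its power is I²R_a.
P_R_a = (0.8006)² × 1.20 = 0.7692 W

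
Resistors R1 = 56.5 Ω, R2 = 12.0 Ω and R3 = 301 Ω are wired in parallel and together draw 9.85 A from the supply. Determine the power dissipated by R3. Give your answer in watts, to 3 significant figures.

29.6 W

The branches share the same voltage, but only the total current is given — find V from the equivalent resistance first.
1/R_eq = 1/56.5 + 1/12.0 + 1/301 ⇒ R_eq = 9.583 Ω
V = I_total × R_eq = 9.850 × 9.583 = 94.39 V
P_R3 = V² / R3 = (94.39)² / 301 = 29.60 W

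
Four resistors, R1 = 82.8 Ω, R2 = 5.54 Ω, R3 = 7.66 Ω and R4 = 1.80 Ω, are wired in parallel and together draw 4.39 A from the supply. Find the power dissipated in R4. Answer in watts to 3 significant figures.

The branches share the same voltage, but only the total current is given — find V from the equivalent resistance first.
1/R_eq = 1/82.8 + 1/5.54 + 1/7.66 + 1/1.80 ⇒ R_eq = 1.138 Ω
V = I_total × R_eq = 4.390 × 1.138 = 4.996 V
P_R4 = V² / R4 = (4.996)² / 1.80 = 13.87 W

13.9 W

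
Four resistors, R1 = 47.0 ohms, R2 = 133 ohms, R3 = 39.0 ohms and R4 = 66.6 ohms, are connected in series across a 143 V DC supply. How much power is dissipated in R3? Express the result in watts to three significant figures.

9.78 W

In a series string the same current flows through every resistor — find that current, then P = I²R for the one we want.
R_total = 47.0 + 133 + 39.0 + 66.6 = 285.6 Ω
I = V / R_total = 143 / 285.6 = 0.5007 A
P_R3 = I² × R3 = (0.5007)² × 39.0 = 9.777 W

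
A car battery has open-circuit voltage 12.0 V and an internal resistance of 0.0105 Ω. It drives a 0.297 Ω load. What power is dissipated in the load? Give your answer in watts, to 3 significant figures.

Find the circuit current first, then P = I²R for the load (series elements share I).
I = ε / (r + R) = 12.0 / (0.0105 + 0.297) = 39.02 A
P_load = I² R = (39.02)² × 0.297 = 452.3 W

452 W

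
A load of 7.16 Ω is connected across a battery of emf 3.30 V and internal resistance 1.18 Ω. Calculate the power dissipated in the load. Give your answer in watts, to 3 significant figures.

1.12 W

Find the circuit current first, then P = I²R for the load (series elements share I).
I = ε / (r + R) = 3.30 / (1.18 + 7.16) = 0.3957 A
P_load = I² R = (0.3957)² × 7.16 = 1.121 W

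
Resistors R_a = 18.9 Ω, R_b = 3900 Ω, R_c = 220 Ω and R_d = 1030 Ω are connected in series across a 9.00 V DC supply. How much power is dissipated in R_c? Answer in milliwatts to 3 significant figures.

In a series string the same current flows through every resistor — find that current, then P = I²R for the one we want.
R_total = 18.9 + 3900 + 220 + 1030 = 5169 Ω
I = V / R_total = 9.00 / 5169 = 0.001741 A
P_R_c = I² × R_c = (0.001741)² × 220 = 0.0006670 W

0.667 mW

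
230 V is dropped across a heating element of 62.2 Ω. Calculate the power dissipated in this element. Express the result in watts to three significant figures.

850 W

We know the drop across the element and its resistance — P = V²/R, one step.
P = (230 V)² / 62.2 Ω = 850.5 W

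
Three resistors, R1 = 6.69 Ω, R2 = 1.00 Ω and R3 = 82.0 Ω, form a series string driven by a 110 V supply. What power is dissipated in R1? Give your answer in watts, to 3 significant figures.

10.1 W

Every series element carries the same I. Get I from the total resistance, then P = I² × R1.
R_total = 6.69 + 1.00 + 82.0 = 89.69 Ω
I = V / R_total = 110 / 89.69 = 1.226 A
P_R1 = I² × R1 = (1.226)² × 6.69 = 10.06 W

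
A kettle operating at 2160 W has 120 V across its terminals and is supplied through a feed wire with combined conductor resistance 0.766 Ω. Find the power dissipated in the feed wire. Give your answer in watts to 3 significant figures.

The feed wire and load are in series, so the same current flows in both; the loss is I²R_line.
I = P / V = 2160 / 120 = 18.00 A through the feed wire.
P_line = I² R_line = (18.00)² × 0.766 = 248.2 W

248 W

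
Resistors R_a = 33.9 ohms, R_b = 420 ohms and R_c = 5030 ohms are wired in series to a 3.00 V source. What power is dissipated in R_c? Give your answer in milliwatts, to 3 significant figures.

Since the resistors are in series they all carry the loop current I = V/R_total; the power in any one is I²R.
R_total = 33.9 + 420 + 5030 = 5484 Ω
I = V / R_total = 3.00 / 5484 = 0.0005471 A
P_R_c = I² × R_c = (0.0005471)² × 5030 = 0.001505 W

1.51 mW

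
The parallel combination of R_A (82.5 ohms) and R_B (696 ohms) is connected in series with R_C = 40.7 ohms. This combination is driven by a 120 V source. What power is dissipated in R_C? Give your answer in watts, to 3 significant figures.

Reduce the parallel combination to a single R_p; the circuit then becomes R_p in series with the remaining resistor.
R_p = (82.5×696)/(82.5+696) = 73.76 Ω
R_total = R_p + 40.7 = 73.76 + 40.7 = 114.5 Ω
I = V / R_total = 120 / 114.5 = 1.048 A
R_C is the series element, so its power is I²R.
P_R_C = (1.048)² × 40.7 = 44.74 W

44.7 W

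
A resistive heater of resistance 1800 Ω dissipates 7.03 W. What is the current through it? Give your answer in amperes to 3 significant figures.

0.0625 A

The two known quantities fix the third via I = √(P / R).
I = √(7.03 / 1800) = 0.06249 A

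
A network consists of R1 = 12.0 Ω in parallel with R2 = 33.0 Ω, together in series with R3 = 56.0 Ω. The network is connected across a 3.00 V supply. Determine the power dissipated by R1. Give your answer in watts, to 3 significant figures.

0.0138 W

Reduce the parallel combination to a single R_p; the circuit then becomes R_p in series with the remaining resistor.
R_p = (12.0×33.0)/(12.0+33.0) = 8.800 Ω
R_total = R_p + 56.0 = 8.800 + 56.0 = 64.80 Ω
I = V / R_total = 3.00 / 64.80 = 0.04630 A
Voltage across the parallel pair: V_p = I × R_p = 0.04630 × 8.800 = 0.4074 V
Use P = V²/R for R1 with V = V_p.
P_R1 = (0.4074)² / 12.0 = 0.01383 W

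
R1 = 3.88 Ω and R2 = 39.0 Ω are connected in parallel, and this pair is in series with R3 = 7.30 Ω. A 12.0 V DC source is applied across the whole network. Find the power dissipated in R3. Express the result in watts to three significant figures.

Reduce the parallel combination to a single R_p; the circuit then becomes R_p in series with the remaining resistor.
R_p = (3.88×39.0)/(3.88+39.0) = 3.529 Ω
R_total = R_p + 7.30 = 3.529 + 7.30 = 10.83 Ω
I = V / R_total = 12.0 / 10.83 = 1.108 A
All the supply current flows through R3; use P = I²R3.
P_R3 = (1.108)² × 7.30 = 8.964 W

8.96 W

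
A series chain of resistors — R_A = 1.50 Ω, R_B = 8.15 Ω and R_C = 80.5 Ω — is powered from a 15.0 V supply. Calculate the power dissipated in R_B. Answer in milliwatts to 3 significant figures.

Since the resistors are in series they all carry the loop current I = V/R_total; the power in any one is I²R.
R_total = 1.50 + 8.15 + 80.5 = 90.15 Ω
I = V / R_total = 15.0 / 90.15 = 0.1664 A
P_R_B = I² × R_B = (0.1664)² × 8.15 = 0.2256 W

226 mW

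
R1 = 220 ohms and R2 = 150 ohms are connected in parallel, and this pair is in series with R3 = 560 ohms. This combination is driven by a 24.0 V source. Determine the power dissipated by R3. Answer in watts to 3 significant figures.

Collapse the R1‖R2 pair into one equivalent R_p; then R_p and R3 form a series string.
R_p = (220×150)/(220+150) = 89.19 Ω
R_total = R_p + 560 = 89.19 + 560 = 649.2 Ω
I = V / R_total = 24.0 / 649.2 = 0.03697 A
R3 is the series element, so its power is I²R.
P_R3 = (0.03697)² × 560 = 0.7654 W

0.765 W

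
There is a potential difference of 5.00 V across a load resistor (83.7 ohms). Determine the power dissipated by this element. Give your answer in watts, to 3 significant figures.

0.299 W

With V across and R both known, P = V²/R gives the dissipation directly.
P = (5.00 V)² / 83.7 Ω = 0.2987 W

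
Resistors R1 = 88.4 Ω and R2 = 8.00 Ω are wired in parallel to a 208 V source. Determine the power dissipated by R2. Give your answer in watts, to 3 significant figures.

5410 W

Parallel branches share the same voltage; P = V²/R gives the branch power in one step.
P_R2 = V² / R2 = (208)² / 8.00 Ω = 5408 W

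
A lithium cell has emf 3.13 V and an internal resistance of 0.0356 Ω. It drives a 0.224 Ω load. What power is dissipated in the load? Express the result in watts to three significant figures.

Find the circuit current first, then P = I²R for the load (series elements share I).
I = ε / (r + R) = 3.13 / (0.0356 + 0.224) = 12.06 A
P_load = I² R = (12.06)² × 0.224 = 32.56 W

32.6 W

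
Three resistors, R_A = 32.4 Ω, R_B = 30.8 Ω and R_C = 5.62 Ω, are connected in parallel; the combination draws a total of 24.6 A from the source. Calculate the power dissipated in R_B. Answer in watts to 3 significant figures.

Parallel branches share V, not I — compute V via R_eq, then use V²/R for the target branch.
1/R_eq = 1/32.4 + 1/30.8 + 1/5.62 ⇒ R_eq = 4.145 Ω
V = I_total × R_eq = 24.60 × 4.145 = 102.0 V
P_R_B = V² / R_B = (102.0)² / 30.8 = 337.5 W

338 W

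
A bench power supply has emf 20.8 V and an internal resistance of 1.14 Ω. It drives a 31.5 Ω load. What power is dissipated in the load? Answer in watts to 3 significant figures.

12.8 W

Load and internal resistance form a series loop — compute the loop current, then the load power via I²R.
I = ε / (r + R) = 20.8 / (1.14 + 31.5) = 0.6373 A
P_load = I² R = (0.6373)² × 31.5 = 12.79 W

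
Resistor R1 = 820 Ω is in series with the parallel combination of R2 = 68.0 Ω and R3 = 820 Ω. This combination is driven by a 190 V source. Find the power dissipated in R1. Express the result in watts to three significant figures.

First combine the parallel branches into one equivalent R_p, then R1 + R_p is a series pair.
R_p = (68.0×820)/(68.0+820) = 62.79 Ω
R_total = 820 + 62.79 = 882.8 Ω
I = V / R_total = 190 / 882.8 = 0.2152 A
R1 is in the main series path, so its power is I²R1.
P_R1 = (0.2152)² × 820 = 37.98 W

38.0 W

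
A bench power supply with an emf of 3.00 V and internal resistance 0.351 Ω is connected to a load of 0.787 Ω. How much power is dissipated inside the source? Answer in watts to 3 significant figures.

The internal resistance carries the same current as the load; P_int = I²r.
I = ε / (r + R) = 3.00 / (0.351 + 0.787) = 2.636 A
P_int = I² r = (2.636)² × 0.351 = 2.439 W

2.44 W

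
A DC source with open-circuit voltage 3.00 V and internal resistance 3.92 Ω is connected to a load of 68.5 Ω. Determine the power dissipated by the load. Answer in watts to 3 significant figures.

The internal resistance and the load are in series, so the same I flows through both; get I from ε/(r+R), then I²R for the load.
I = ε / (r + R) = 3.00 / (3.92 + 68.5) = 0.04143 A
P_load = I² R = (0.04143)² × 68.5 = 0.1175 W

0.118 W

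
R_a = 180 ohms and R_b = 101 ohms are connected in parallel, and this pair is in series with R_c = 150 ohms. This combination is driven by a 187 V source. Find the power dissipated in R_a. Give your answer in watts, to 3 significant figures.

Combine R_a and R_b into their parallel equivalent first, reducing the network to two series resistors.
R_p = (180×101)/(180+101) = 64.70 Ω
R_total = R_p + 150 = 64.70 + 150 = 214.7 Ω
I = V / R_total = 187 / 214.7 = 0.8710 A
Voltage across the parallel pair: V_p = I × R_p = 0.8710 × 64.70 = 56.35 V
Use P = V²/R for R_a with V = V_p.
P_R_a = (56.35)² / 180 = 17.64 W

17.6 W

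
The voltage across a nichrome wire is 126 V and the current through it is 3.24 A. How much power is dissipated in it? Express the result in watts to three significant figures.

408 W

Both the voltage across and the current through the element are known, so P = V I applies directly.
P = 126 V × 3.240 A = 408.2 W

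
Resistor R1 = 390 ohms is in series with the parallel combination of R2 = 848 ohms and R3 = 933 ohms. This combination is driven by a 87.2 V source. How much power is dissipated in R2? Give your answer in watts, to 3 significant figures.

2.54 W

Reduce the parallel pair to R_p first; the network is then a simple series string.
R_p = (848×933)/(848+933) = 444.2 Ω
R_total = 390 + 444.2 = 834.2 Ω
I = V / R_total = 87.2 / 834.2 = 0.1045 A
Voltage across the parallel pair: V_p = I × R_p = 0.1045 × 444.2 = 46.43 V
With V_p across R2, its power is V_p²/R2.
P_R2 = (46.43)² / 848 = 2.543 W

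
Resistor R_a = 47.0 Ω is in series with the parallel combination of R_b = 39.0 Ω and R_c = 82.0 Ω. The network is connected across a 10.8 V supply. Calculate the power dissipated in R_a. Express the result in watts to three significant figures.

1.02 W

Replace R_b and R_c with their parallel equivalent so the circuit becomes R_a in series with R_p.
R_p = (39.0×82.0)/(39.0+82.0) = 26.43 Ω
R_total = 47.0 + 26.43 = 73.43 Ω
I = V / R_total = 10.8 / 73.43 = 0.1471 A
All the current flows through R_a; use P = I²R.
P_R_a = (0.1471)² × 47.0 = 1.017 W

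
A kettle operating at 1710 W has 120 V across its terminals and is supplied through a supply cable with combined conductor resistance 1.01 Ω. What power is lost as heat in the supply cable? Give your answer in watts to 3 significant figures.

The supply cable is a series resistance carrying the load current; its dissipation is I²R_line.
I = P / V = 1710 / 120 = 14.25 A through the supply cable.
P_line = I² R_line = (14.25)² × 1.01 = 205.1 W

205 W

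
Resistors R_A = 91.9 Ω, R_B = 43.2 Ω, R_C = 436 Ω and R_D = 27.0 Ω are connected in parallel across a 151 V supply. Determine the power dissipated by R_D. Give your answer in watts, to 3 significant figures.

844 W

Each parallel branch sees the full supply voltage, so P = V²/R applies directly to the target branch.
P_R_D = V² / R_D = (151)² / 27.0 Ω = 844.5 W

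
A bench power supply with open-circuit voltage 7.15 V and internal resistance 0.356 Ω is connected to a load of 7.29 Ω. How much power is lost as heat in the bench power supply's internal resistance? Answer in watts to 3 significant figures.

Internal loss is I²r, with I set by the total series resistance r+R.
I = ε / (r + R) = 7.15 / (0.356 + 7.29) = 0.9351 A
P_int = I² r = (0.9351)² × 0.356 = 0.3113 W

0.311 W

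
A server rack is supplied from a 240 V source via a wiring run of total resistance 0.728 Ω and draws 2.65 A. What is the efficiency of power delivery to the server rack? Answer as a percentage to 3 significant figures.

99.2 %

The wiring run carries the full 2.65 A.
P_line = I² R_line = (2.650)² × 0.728 = 5.112 W
P_source = V I = 240 × 2.650 = 636.0 W; P_load = 630.9 W
η = P_load / P_source = 630.9 / 636.0 = 0.9920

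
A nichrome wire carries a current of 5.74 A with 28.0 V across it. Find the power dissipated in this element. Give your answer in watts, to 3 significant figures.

161 W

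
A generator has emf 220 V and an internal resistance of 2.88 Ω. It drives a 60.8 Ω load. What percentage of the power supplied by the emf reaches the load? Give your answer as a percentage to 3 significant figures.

Efficiency is P_load / P_total. With a series r and R sharing the same I, P = I²R for each, so η = R/(R+r).
η = R / (R + r) = 60.8 / (60.8 + 2.88) = 0.9548

95.5 %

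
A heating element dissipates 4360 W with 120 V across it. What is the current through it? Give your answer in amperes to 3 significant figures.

36.3 A

Rearranging the power relation for the two known quantities gives I = P / V.
I = 4360 / 120 = 36.33 A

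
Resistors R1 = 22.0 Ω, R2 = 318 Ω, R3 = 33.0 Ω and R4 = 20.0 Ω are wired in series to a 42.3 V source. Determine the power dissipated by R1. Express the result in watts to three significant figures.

In a series string the same current flows through every resistor — find that current, then P = I²R for the one we want.
R_total = 22.0 + 318 + 33.0 + 20.0 = 393.0 Ω
I = V / R_total = 42.3 / 393.0 = 0.1076 A
P_R1 = I² × R1 = (0.1076)² × 22.0 = 0.2549 W

0.255 W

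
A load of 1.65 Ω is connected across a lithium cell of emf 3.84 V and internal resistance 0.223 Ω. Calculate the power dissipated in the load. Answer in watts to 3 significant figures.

Load and internal resistance form a series loop — compute the loop current, then the load power via I²R.
I = ε / (r + R) = 3.84 / (0.223 + 1.65) = 2.050 A
P_load = I² R = (2.050)² × 1.65 = 6.935 W

6.94 W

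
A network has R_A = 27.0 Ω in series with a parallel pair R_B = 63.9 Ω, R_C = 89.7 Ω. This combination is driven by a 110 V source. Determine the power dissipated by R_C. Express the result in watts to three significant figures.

45.4 W

Reduce the parallel pair to R_p first; the network is then a simple series string.
R_p = (63.9×89.7)/(63.9+89.7) = 37.32 Ω
R_total = 27.0 + 37.32 = 64.32 Ω
I = V / R_total = 110 / 64.32 = 1.710 A
Voltage across the parallel pair: V_p = I × R_p = 1.710 × 37.32 = 63.82 V
R_C sees V_p directly, so P = V_p² / R_C.
P_R_C = (63.82)² / 89.7 = 45.41 W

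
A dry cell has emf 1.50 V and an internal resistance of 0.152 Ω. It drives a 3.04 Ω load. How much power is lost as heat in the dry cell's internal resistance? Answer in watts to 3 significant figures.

The source's internal resistance is just another series element carrying I; its dissipation is I²r.
I = ε / (r + R) = 1.50 / (0.152 + 3.04) = 0.4699 A
P_int = I² r = (0.4699)² × 0.152 = 0.03357 W

0.0336 W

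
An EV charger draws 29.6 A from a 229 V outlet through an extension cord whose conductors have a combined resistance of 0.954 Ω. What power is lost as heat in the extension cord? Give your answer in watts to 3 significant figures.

The extension cord and load are in series, so the same current flows in both; the loss is I²R_line.
The extension cord carries the full 29.6 A.
P_line = I² R_line = (29.60)² × 0.954 = 835.9 W

836 W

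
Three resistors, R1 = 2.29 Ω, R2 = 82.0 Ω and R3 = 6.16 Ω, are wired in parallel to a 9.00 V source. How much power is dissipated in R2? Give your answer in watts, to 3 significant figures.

0.988 W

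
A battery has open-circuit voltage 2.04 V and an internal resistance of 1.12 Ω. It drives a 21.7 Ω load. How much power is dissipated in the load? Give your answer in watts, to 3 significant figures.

0.173 W

Load and internal resistance form a series loop — compute the loop current, then the load power via I²R.
I = ε / (r + R) = 2.04 / (1.12 + 21.7) = 0.08940 A
P_load = I² R = (0.08940)² × 21.7 = 0.1734 W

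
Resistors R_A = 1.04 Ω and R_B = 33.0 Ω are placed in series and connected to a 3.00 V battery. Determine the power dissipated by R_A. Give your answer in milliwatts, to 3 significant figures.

8.08 mW

Since the resistors are in series they all carry the loop current I = V/R_total; the power in any one is I²R.
R_total = 1.04 + 33.0 = 34.04 Ω
I = V / R_total = 3.00 / 34.04 = 0.08813 A
P_R_A = I² × R_A = (0.08813)² × 1.04 = 0.008078 W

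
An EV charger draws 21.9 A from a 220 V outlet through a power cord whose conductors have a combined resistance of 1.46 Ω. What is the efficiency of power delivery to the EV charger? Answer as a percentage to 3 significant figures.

85.5 %

The power cord carries the full 21.9 A.
P_line = I² R_line = (21.90)² × 1.46 = 700.2 W
P_source = V I = 220 × 21.90 = 4818 W; P_load = 4118 W
η = P_load / P_source = 4118 / 4818 = 0.8547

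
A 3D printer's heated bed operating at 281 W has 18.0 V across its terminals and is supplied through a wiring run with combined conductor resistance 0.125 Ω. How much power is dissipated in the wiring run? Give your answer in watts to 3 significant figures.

30.5 W

Line loss is just I²R for the cable — we know both I and R_line directly.
I = P / V = 281 / 18.0 = 15.61 A through the wiring run.
P_line = I² R_line = (15.61)² × 0.125 = 30.46 W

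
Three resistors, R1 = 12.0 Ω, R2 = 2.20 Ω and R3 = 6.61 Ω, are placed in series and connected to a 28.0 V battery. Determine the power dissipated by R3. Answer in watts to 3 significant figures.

12.0 W

Every series element carries the same I. Get I from the total resistance, then P = I² × R3.
R_total = 12.0 + 2.20 + 6.61 = 20.81 Ω
I = V / R_total = 28.0 / 20.81 = 1.346 A
P_R3 = I² × R3 = (1.346)² × 6.61 = 11.97 W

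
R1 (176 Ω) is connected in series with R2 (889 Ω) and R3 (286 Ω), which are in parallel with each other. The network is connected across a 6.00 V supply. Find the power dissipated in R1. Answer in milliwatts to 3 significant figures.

41.2 mW

Replace R2 and R3 with their parallel equivalent so the circuit becomes R1 in series with R_p.
R_p = (889×286)/(889+286) = 216.4 Ω
R_total = 176 + 216.4 = 392.4 Ω
I = V / R_total = 6.00 / 392.4 = 0.01529 A
R1 is in the main series path, so its power is I²R1.
P_R1 = (0.01529)² × 176 = 0.04115 W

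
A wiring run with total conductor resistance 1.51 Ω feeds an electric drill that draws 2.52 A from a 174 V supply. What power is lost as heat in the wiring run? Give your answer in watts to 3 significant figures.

The wiring run and load are in series, so the same current flows in both; the loss is I²R_line.
The wiring run carries the full 2.52 A.
P_line = I² R_line = (2.520)² × 1.51 = 9.589 W

9.59 W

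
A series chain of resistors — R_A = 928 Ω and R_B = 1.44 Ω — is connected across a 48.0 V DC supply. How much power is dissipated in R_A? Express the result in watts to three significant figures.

2.48 W

In a series string the same current flows through every resistor — find that current, then P = I²R for the one we want.
R_total = 928 + 1.44 = 929.4 Ω
I = V / R_total = 48.0 / 929.4 = 0.05164 A
P_R_A = I² × R_A = (0.05164)² × 928 = 2.475 W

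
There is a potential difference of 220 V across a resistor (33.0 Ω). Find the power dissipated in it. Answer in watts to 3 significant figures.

1470 W

V and R are stated; P = V²/R avoids computing the current.
P = (220 V)² / 33.0 Ω = 1467 W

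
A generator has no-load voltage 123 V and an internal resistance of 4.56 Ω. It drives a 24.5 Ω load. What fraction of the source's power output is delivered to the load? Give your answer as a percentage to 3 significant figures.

Efficiency is P_load / P_total. With a series r and R sharing the same I, P = I²R for each, so η = R/(R+r).
η = R / (R + r) = 24.5 / (24.5 + 4.56) = 0.8431

84.3 %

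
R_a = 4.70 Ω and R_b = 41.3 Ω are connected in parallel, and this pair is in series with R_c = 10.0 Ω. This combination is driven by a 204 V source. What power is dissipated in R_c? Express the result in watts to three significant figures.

Combine R_a and R_b into their parallel equivalent first, reducing the network to two series resistors.
R_p = (4.70×41.3)/(4.70+41.3) = 4.220 Ω
R_total = R_p + 10.0 = 4.220 + 10.0 = 14.22 Ω
I = V / R_total = 204 / 14.22 = 14.35 A
All the supply current flows through R_c; use P = I²R_c.
P_R_c = (14.35)² × 10.0 = 2058 W

2060 W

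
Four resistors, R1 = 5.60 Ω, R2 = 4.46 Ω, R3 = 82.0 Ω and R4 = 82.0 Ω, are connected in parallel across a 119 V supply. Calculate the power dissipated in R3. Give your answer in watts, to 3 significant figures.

173 W

R3 sits directly across the source, so P = V²/R with V = 119 V.
P_R3 = V² / R3 = (119)² / 82.0 Ω = 172.7 W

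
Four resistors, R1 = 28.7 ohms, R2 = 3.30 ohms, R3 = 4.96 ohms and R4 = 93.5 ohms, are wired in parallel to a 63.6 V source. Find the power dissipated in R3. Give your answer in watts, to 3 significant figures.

R3 sits directly across the source, so P = V²/R with V = 63.6 V.
P_R3 = V² / R3 = (63.6)² / 4.96 Ω = 815.5 W

816 W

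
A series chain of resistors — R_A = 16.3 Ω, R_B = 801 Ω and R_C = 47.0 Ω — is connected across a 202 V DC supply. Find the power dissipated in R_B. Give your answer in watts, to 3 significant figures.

43.8 W

Since the resistors are in series they all carry the loop current I = V/R_total; the power in any one is I²R.
R_total = 16.3 + 801 + 47.0 = 864.3 Ω
I = V / R_total = 202 / 864.3 = 0.2337 A
P_R_B = I² × R_B = (0.2337)² × 801 = 43.75 W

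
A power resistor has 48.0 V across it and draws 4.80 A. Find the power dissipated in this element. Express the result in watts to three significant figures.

Both the voltage across and the current through the element are known, so P = V I applies directly.
P = 48.0 V × 4.800 A = 230.4 W

230 W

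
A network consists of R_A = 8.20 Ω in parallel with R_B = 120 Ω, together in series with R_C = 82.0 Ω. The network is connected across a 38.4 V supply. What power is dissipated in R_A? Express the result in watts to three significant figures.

1.32 W

First find R_p for the parallel pair, then treat R_p + R_C as a series loop.
R_p = (8.20×120)/(8.20+120) = 7.676 Ω
R_total = R_p + 82.0 = 7.676 + 82.0 = 89.68 Ω
I = V / R_total = 38.4 / 89.68 = 0.4282 A
Voltage across the parallel pair: V_p = I × R_p = 0.4282 × 7.676 = 3.287 V
R_A has V_p across it, so P = V_p²/R_A.
P_R_A = (3.287)² / 8.20 = 1.317 W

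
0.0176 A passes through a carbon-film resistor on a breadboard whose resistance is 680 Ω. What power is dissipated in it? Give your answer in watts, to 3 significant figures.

0.211 W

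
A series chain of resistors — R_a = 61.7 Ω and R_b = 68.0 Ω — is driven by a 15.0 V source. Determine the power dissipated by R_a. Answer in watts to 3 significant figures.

Every series element carries the same I. Get I from the total resistance, then P = I² × R_a.
R_total = 61.7 + 68.0 = 129.7 Ω
I = V / R_total = 15.0 / 129.7 = 0.1157 A
P_R_a = I² × R_a = (0.1157)² × 61.7 = 0.8253 W

0.825 W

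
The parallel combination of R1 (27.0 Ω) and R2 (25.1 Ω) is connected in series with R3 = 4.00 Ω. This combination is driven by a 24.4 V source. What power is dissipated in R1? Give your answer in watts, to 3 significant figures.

Collapse the R1‖R2 pair into one equivalent R_p; then R_p and R3 form a series string.
R_p = (27.0×25.1)/(27.0+25.1) = 13.01 Ω
R_total = R_p + 4.00 = 13.01 + 4.00 = 17.01 Ω
I = V / R_total = 24.4 / 17.01 = 1.435 A
Voltage across the parallel pair: V_p = I × R_p = 1.435 × 13.01 = 18.66 V
R1 sits across V_p; its power is V_p²/R.
P_R1 = (18.66)² / 27.0 = 12.90 W

12.9 W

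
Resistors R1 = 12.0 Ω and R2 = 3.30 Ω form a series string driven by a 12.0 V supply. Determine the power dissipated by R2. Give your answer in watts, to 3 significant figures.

2.03 W

In a series string the same current flows through every resistor — find that current, then P = I²R for the one we want.
R_total = 12.0 + 3.30 = 15.30 Ω
I = V / R_total = 12.0 / 15.30 = 0.7843 A
P_R2 = I² × R2 = (0.7843)² × 3.30 = 2.030 W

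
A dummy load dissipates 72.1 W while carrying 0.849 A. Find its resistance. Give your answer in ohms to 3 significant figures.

100 Ω

Rearranging the power relation for the two known quantities gives R = P / I².
R = 72.1 / (0.8490)² = 100.0 Ω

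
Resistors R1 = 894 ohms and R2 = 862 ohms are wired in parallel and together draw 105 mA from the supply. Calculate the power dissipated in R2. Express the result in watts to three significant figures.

Only the total current is stated, so first find the parallel equivalent to get the voltage across the combination.
1/R_eq = 1/894 + 1/862 ⇒ R_eq = 438.9 Ω
V = I_total × R_eq = 0.1050 × 438.9 = 46.08 V
P_R2 = V² / R2 = (46.08)² / 862 = 2.463 W

2.46 W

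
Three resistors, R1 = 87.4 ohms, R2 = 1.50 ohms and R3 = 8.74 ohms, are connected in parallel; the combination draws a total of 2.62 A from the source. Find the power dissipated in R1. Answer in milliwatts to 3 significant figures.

125 mW

Only the total current is stated, so first find the parallel equivalent to get the voltage across the combination.
1/R_eq = 1/87.4 + 1/1.50 + 1/8.74 ⇒ R_eq = 1.262 Ω
V = I_total × R_eq = 2.620 × 1.262 = 3.306 V
P_R1 = V² / R1 = (3.306)² / 87.4 = 0.1250 W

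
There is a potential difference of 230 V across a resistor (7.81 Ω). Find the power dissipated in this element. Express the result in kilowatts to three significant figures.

6.77 kW

We know the drop across the element and its resistance — P = V²/R, one step.
P = (230 V)² / 7.81 Ω = 6773 W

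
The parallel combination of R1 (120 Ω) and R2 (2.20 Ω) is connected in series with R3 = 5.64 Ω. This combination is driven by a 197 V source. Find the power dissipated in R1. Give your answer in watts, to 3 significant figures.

First find R_p for the parallel pair, then treat R_p + R3 as a series loop.
R_p = (120×2.20)/(120+2.20) = 2.160 Ω
R_total = R_p + 5.64 = 2.160 + 5.64 = 7.800 Ω
I = V / R_total = 197 / 7.800 = 25.26 A
Voltage across the parallel pair: V_p = I × R_p = 25.26 × 2.160 = 54.56 V
Use P = V²/R for R1 with V = V_p.
P_R1 = (54.56)² / 120 = 24.81 W

24.8 W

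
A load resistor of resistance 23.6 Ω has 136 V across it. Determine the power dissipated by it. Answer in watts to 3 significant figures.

784 W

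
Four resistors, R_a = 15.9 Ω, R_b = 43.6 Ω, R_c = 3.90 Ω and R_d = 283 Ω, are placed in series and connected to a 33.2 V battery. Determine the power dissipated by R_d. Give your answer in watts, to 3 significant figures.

Since the resistors are in series they all carry the loop current I = V/R_total; the power in any one is I²R.
R_total = 15.9 + 43.6 + 3.90 + 283 = 346.4 Ω
I = V / R_total = 33.2 / 346.4 = 0.09584 A
P_R_d = I² × R_d = (0.09584)² × 283 = 2.600 W

2.60 W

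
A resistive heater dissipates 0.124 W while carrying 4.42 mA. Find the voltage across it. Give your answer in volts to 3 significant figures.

28.1 V

The two known quantities fix the third via V = P / I.
V = 0.124 / 0.004420 = 28.05 V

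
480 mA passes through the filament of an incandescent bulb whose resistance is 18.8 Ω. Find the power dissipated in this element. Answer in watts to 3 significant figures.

4.33 W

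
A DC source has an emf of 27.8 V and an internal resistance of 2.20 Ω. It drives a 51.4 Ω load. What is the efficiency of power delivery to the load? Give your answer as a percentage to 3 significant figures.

95.9 %

The source delivers εI, of which I²R reaches the load and I²r is lost; since I is common, η = R/(R+r).
η = R / (R + r) = 51.4 / (51.4 + 2.20) = 0.9590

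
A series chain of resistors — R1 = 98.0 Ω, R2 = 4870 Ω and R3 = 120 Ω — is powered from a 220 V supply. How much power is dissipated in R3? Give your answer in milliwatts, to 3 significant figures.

Every series element carries the same I. Get I from the total resistance, then P = I² × R3.
R_total = 98.0 + 4870 + 120 = 5088 Ω
I = V / R_total = 220 / 5088 = 0.04324 A
P_R3 = I² × R3 = (0.04324)² × 120 = 0.2244 W

224 mW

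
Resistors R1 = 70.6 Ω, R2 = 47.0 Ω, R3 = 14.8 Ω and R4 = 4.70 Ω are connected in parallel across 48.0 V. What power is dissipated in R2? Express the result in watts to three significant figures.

Parallel branches share the same voltage; P = V²/R gives the branch power in one step.
P_R2 = V² / R2 = (48.0)² / 47.0 Ω = 49.02 W

49.0 W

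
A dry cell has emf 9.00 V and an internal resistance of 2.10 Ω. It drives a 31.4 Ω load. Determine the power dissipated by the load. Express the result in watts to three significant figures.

Load and internal resistance form a series loop — compute the loop current, then the load power via I²R.
I = ε / (r + R) = 9.00 / (2.10 + 31.4) = 0.2687 A
P_load = I² R = (0.2687)² × 31.4 = 2.266 W

2.27 W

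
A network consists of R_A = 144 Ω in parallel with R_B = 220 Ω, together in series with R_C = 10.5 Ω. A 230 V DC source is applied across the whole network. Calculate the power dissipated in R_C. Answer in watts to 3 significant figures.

First find R_p for the parallel pair, then treat R_p + R_C as a series loop.
R_p = (144×220)/(144+220) = 87.03 Ω
R_total = R_p + 10.5 = 87.03 + 10.5 = 97.53 Ω
I = V / R_total = 230 / 97.53 = 2.358 A
R_C is the series element, so its power is I²R.
P_R_C = (2.358)² × 10.5 = 58.39 W

58.4 W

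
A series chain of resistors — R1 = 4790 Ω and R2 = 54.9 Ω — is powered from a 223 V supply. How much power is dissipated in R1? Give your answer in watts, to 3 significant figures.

Since the resistors are in series they all carry the loop current I = V/R_total; the power in any one is I²R.
R_total = 4790 + 54.9 = 4845 Ω
I = V / R_total = 223 / 4845 = 0.04603 A
P_R1 = I² × R1 = (0.04603)² × 4790 = 10.15 W

10.1 W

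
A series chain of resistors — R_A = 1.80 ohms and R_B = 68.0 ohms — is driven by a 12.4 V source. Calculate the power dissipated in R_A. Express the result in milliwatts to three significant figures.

56.8 mW

Since the resistors are in series they all carry the loop current I = V/R_total; the power in any one is I²R.
R_total = 1.80 + 68.0 = 69.80 Ω
I = V / R_total = 12.4 / 69.80 = 0.1777 A
P_R_A = I² × R_A = (0.1777)² × 1.80 = 0.05681 W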